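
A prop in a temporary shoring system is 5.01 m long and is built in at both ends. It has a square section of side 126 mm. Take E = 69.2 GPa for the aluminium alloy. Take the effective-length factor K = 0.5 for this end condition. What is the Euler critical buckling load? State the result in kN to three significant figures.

P_cr ≈ 2290 kN

I = a⁴/12 = 126⁴/12 = 2.100×10^7 mm⁴
I = 2.100×10^7 mm⁴ = 2.100×10^-5 m⁴
Effective length L_e = K·L = 0.5 × 5.01 = 2.505 m
P_cr = π²EI / L_e² = π² × 69.2×10⁹ × 2.100×10^-5 / 2.505² = 2.286×10^6 N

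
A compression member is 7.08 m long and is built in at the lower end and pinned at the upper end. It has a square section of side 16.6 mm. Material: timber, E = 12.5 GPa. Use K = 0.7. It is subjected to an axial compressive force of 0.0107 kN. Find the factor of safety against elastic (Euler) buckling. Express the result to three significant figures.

n ≈ 2.97

I = a⁴/12 = 16.6⁴/12 = 6.328×10^3 mm⁴
I = 6.328×10^3 mm⁴ = 6.328×10^-9 m⁴
Effective length L_e = K·L = 0.7 × 7.08 = 4.956 m
P_cr = π²EI / L_e² = π² × 12.5×10⁹ × 6.328×10^-9 / 4.956² = 31.78 N
Factor of safety n = P_cr / P = 0.031783 / 0.0107 = 2.97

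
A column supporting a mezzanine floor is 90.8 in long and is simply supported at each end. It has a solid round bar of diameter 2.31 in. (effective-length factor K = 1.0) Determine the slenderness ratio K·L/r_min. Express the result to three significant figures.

λ ≈ 157

I = πd⁴/64 = π×2.31⁴/64 = 1.398 in⁴
A = 4.191 in²;  r_min = √(I/A) = √(1.398/4.191) = 0.5775 in
L_e = K·L = 1 × 90.8 = 90.80 in
λ = L_e / r_min = 90.800 / 0.5775 = 157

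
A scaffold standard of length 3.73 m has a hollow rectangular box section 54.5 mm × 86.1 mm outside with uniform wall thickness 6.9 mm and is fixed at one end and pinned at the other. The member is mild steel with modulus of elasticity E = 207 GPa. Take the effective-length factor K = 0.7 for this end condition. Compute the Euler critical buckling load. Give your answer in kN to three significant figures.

P_cr ≈ 226 kN

Inner dimensions: h_i = 86.1 − 2×6.9 = 72.30 mm, b_i = 54.5 − 2×6.9 = 40.70 mm
Weak-axis I_min = (h_o·b_o³ − h_i·b_i³)/12 with b_o = 54.5, b_i = 40.70 mm (shorter outer/inner sides).
I_min = (86.1×54.5³ − 72.30×40.70³)/12 = 7.553×10^5 mm⁴
I = 7.553×10^5 mm⁴ = 7.553×10^-7 m⁴
Effective length L_e = K·L = 0.7 × 3.73 = 2.611 m
P_cr = π²EI / L_e² = π² × 207×10⁹ × 7.553×10^-7 / 2.611² = 2.263×10^5 N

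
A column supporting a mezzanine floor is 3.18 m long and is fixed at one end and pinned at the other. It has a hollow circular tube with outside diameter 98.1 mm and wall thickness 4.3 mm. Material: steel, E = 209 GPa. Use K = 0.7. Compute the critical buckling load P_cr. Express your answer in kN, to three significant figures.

P_cr ≈ 581 kN

Inner diameter d_i = 98.1 − 2×4.3 = 89.50 mm
I = π(d_o⁴ − d_i⁴)/64 = π(98.1⁴ − 89.50⁴)/64 = 1.397×10^6 mm⁴
I = 1.397×10^6 mm⁴ = 1.397×10^-6 m⁴
Effective length L_e = K·L = 0.7 × 3.18 = 2.226 m
P_cr = π²EI / L_e² = π² × 209×10⁹ × 1.397×10^-6 / 2.226² = 5.814×10^5 N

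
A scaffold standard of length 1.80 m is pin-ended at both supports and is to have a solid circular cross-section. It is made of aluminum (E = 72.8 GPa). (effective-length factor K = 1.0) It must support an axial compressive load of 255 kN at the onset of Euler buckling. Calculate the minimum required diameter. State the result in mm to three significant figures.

d ≈ 69.6 mm

L_e = K·L = 1 × 1.80 = 1.800 m
Required I = P_cr·L_e²/(π²E) = 2.550×10^5 × 1.800² / (π² × 7.28×10^10) = 1.150×10^-6 m⁴
I_req = 1.150×10^6 mm⁴
Solid circle: I = πd⁴/64  ⇒  d = (64I/π)^(1/4) = (64×1.150×10^6/π)^(1/4) = 69.6 mm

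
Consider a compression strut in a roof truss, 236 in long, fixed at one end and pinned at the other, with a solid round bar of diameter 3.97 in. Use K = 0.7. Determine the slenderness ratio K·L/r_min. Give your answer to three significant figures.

I = πd⁴/64 = π×3.97⁴/64 = 12.19 in⁴
A = 12.38 in²;  r_min = √(I/A) = √(12.19/12.38) = 0.9925 in
L_e = K·L = 0.7 × 236 = 165.2 in
λ = L_e / r_min = 165.20 / 0.9925 = 166

λ ≈ 166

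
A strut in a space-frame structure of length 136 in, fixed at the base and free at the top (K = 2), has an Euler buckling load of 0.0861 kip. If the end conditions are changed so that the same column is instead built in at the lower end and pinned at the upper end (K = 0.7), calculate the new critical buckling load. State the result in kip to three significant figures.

P_cr ≈ 0.703 kip

P_cr ∝ 1/K², so P_cr,new = P_cr,old × (K_old/K_new)² = 0.0861 × (2/0.7)²
= 0.0861 × 8.163 = 0.703 kip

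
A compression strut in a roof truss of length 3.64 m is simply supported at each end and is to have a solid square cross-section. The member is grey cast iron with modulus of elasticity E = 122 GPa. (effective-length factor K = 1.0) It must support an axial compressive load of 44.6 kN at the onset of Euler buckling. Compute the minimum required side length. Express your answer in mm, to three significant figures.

L_e = K·L = 1 × 3.64 = 3.640 m
Required I = P_cr·L_e²/(π²E) = 4.460×10^4 × 3.640² / (π² × 1.22×10^11) = 4.908×10^-7 m⁴
I_req = 4.908×10^5 mm⁴
Solid square: I = a⁴/12  ⇒  a = (12I)^(1/4) = (12×4.908×10^5)^(1/4) = 49.3 mm

a ≈ 49.3 mm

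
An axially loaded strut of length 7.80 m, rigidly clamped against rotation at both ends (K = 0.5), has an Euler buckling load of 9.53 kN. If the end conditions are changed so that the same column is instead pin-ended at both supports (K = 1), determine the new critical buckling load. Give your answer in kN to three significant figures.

P_cr ≈ 2.38 kN

P_cr ∝ 1/K², so P_cr,new = P_cr,old × (K_old/K_new)² = 9.53 × (0.5/1)²
= 9.53 × 0.2500 = 2.38 kN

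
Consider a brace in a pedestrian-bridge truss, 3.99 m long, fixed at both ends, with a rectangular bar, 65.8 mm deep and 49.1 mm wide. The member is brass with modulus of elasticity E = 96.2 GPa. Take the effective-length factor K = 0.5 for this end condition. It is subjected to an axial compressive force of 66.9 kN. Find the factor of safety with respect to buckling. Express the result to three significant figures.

n ≈ 2.31

Buckling occurs about the weak axis: I_min = h·b³/12 with b = 49.1 mm (the shorter side).
I_min = 65.8×49.1³/12 = 6.491×10^5 mm⁴
I = 6.491×10^5 mm⁴ = 6.491×10^-7 m⁴
Effective length L_e = K·L = 0.5 × 3.99 = 1.995 m
P_cr = π²EI / L_e² = π² × 96.2×10⁹ × 6.491×10^-7 / 1.995² = 1.548×10^5 N
Factor of safety n = P_cr / P = 154.84 / 66.9 = 2.31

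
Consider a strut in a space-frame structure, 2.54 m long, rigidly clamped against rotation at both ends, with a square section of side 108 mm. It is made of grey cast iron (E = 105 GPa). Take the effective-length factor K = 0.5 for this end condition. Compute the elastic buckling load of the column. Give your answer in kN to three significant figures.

P_cr ≈ 7280 kN

I = a⁴/12 = 108⁴/12 = 1.134×10^7 mm⁴
I = 1.134×10^7 mm⁴ = 1.134×10^-5 m⁴
Effective length L_e = K·L = 0.5 × 2.54 = 1.270 m
P_cr = π²EI / L_e² = π² × 105×10⁹ × 1.134×10^-5 / 1.270² = 7.284×10^6 N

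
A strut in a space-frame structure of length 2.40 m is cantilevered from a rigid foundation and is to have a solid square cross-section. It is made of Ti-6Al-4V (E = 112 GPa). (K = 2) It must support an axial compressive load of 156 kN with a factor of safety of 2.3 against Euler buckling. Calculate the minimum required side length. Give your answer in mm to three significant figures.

a ≈ 97.3 mm

Required P_cr = n·P = 2.3 × 156 = 358.8 kN
L_e = K·L = 2 × 2.40 = 4.800 m
Required I = P_cr·L_e²/(π²E) = 3.588×10^5 × 4.800² / (π² × 1.12×10^11) = 7.479×10^-6 m⁴
I_req = 7.479×10^6 mm⁴
Solid square: I = a⁴/12  ⇒  a = (12I)^(1/4) = (12×7.479×10^6)^(1/4) = 97.3 mm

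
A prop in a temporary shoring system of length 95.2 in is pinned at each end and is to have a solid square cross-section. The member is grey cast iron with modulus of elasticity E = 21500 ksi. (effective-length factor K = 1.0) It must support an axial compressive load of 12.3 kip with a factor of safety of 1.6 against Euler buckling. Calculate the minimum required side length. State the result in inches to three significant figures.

Required P_cr = n·P = 1.6 × 12.3 = 19.68 kip
L_e = K·L = 1 × 95.2 = 95.20 in
Required I = P_cr·L_e²/(π²E) = 1.968×10^4 × 95.20² / (π² × 2.15×10^7) = 0.8405 in⁴
Solid square: I = a⁴/12  ⇒  a = (12I)^(1/4) = (12×0.8405)^(1/4) = 1.78 in

a ≈ 1.78 in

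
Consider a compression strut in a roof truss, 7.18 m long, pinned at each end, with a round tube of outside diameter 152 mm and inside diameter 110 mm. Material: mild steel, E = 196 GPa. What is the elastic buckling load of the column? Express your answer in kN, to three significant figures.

P_cr ≈ 714 kN

d_o = 152 mm, d_i = 110 mm
I = π(d_o⁴ − d_i⁴)/64 = π(152⁴ − 110.0⁴)/64 = 1.902×10^7 mm⁴
I = 1.902×10^7 mm⁴ = 1.902×10^-5 m⁴
Effective length L_e = K·L = 1 × 7.18 = 7.180 m
P_cr = π²EI / L_e² = π² × 196×10⁹ × 1.902×10^-5 / 7.180² = 7.135×10^5 N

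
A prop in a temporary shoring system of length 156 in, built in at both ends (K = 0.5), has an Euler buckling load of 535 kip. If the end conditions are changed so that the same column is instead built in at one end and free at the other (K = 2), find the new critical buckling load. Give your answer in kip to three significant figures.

P_cr ∝ 1/K², so P_cr,new = P_cr,old × (K_old/K_new)² = 535 × (0.5/2)²
= 535 × 0.06250 = 33.4 kip

P_cr ≈ 33.4 kip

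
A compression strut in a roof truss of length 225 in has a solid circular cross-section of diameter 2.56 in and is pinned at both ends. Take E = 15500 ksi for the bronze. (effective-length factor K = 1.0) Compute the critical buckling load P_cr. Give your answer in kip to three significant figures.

P_cr ≈ 6.37 kip

I = πd⁴/64 = π×2.56⁴/64 = 2.108 in⁴
Effective length L_e = K·L = 1 × 225 = 225.0 in
P_cr = π²EI / L_e² = π² × 15500×10³ × 2.108 / 225.0² = 6.371×10^3 lb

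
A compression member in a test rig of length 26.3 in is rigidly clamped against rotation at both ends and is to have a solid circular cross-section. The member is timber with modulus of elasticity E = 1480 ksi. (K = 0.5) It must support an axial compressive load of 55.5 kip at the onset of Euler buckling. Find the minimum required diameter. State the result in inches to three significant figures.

d ≈ 1.91 in

L_e = K·L = 0.5 × 26.3 = 13.15 in
Required I = P_cr·L_e²/(π²E) = 5.550×10^4 × 13.15² / (π² × 1.48×10^6) = 0.6570 in⁴
Solid circle: I = πd⁴/64  ⇒  d = (64I/π)^(1/4) = (64×0.6570/π)^(1/4) = 1.91 in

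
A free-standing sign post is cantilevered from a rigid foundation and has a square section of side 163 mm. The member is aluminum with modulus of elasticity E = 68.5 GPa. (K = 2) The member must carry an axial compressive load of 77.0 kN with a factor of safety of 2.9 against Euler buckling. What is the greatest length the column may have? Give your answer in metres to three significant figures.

I = a⁴/12 = 163⁴/12 = 5.883×10^7 mm⁴
I = 5.883×10^-5 m⁴
Required critical load P_cr = n·P = 2.9 × 77.0 = 223.3 kN = 2.233×10^5 N
From P_cr = π²EI/(K·L)²:  L = (1/K)·√(π²EI/P_cr) = (1/2)·√(π²×6.85×10^10×5.883×10^-5/2.233×10^5)
L = 6.67 m

L_max ≈ 6.67 m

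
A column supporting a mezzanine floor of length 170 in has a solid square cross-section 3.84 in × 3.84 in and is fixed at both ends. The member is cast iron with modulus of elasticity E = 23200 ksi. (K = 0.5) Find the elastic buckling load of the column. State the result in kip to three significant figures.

I = a⁴/12 = 3.84⁴/12 = 18.12 in⁴
Effective length L_e = K·L = 0.5 × 170 = 85.00 in
P_cr = π²EI / L_e² = π² × 23200×10³ × 18.12 / 85.00² = 5.742×10^5 lb

P_cr ≈ 574 kip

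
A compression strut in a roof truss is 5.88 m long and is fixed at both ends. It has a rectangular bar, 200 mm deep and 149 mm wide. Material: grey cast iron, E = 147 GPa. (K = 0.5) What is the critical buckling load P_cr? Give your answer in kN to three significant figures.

Buckling occurs about the weak axis: I_min = h·b³/12 with b = 149 mm (the shorter side).
I_min = 200×149³/12 = 5.513×10^7 mm⁴
I = 5.513×10^7 mm⁴ = 5.513×10^-5 m⁴
Effective length L_e = K·L = 0.5 × 5.88 = 2.940 m
P_cr = π²EI / L_e² = π² × 147×10⁹ × 5.513×10^-5 / 2.940² = 9.254×10^6 N

P_cr ≈ 9250 kN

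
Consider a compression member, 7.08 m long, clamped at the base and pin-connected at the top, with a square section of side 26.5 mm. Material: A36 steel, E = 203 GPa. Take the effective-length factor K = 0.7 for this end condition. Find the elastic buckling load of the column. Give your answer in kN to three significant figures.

I = a⁴/12 = 26.5⁴/12 = 4.110×10^4 mm⁴
I = 4.110×10^4 mm⁴ = 4.110×10^-8 m⁴
Effective length L_e = K·L = 0.7 × 7.08 = 4.956 m
P_cr = π²EI / L_e² = π² × 203×10⁹ × 4.110×10^-8 / 4.956² = 3.352×10^3 N

P_cr ≈ 3.35 kN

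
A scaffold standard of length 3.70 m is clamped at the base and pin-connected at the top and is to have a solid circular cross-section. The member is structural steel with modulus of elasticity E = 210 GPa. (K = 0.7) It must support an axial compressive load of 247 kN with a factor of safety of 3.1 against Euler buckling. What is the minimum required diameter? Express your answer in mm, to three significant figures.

d ≈ 84.3 mm

Required P_cr = n·P = 3.1 × 247 = 765.7 kN
L_e = K·L = 0.7 × 3.70 = 2.590 m
Required I = P_cr·L_e²/(π²E) = 7.657×10^5 × 2.590² / (π² × 2.10×10^11) = 2.478×10^-6 m⁴
I_req = 2.478×10^6 mm⁴
Solid circle: I = πd⁴/64  ⇒  d = (64I/π)^(1/4) = (64×2.478×10^6/π)^(1/4) = 84.3 mm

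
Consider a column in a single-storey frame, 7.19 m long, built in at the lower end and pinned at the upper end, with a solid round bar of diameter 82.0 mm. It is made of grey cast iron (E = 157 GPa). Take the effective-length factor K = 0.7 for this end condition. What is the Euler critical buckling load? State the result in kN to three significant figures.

I = πd⁴/64 = π×82.0⁴/64 = 2.219×10^6 mm⁴
I = 2.219×10^6 mm⁴ = 2.219×10^-6 m⁴
Effective length L_e = K·L = 0.7 × 7.19 = 5.033 m
P_cr = π²EI / L_e² = π² × 157×10⁹ × 2.219×10^-6 / 5.033² = 1.358×10^5 N

P_cr ≈ 136 kN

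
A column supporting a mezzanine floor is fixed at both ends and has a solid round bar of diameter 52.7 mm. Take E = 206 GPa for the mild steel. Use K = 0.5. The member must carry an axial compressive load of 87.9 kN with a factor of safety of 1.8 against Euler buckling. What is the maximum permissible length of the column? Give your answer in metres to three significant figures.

L_max ≈ 4.41 m

I = πd⁴/64 = π×52.7⁴/64 = 3.786×10^5 mm⁴
I = 3.786×10^-7 m⁴
Required critical load P_cr = n·P = 1.8 × 87.9 = 158.2 kN = 1.582×10^5 N
From P_cr = π²EI/(K·L)²:  L = (1/K)·√(π²EI/P_cr) = (1/0.5)·√(π²×2.06×10^11×3.786×10^-7/1.582×10^5)
L = 4.41 m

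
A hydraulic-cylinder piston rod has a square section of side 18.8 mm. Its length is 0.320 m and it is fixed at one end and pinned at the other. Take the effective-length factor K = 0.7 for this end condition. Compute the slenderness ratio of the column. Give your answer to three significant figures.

For a square r = a/√12 = 18.8/√12 = 5.427 mm
L_e = K·L = 0.7 × 0.320 m = 0.2240 m = 224.00 mm
λ = L_e / r_min = 224.00 / 5.427 = 41.3

λ ≈ 41.3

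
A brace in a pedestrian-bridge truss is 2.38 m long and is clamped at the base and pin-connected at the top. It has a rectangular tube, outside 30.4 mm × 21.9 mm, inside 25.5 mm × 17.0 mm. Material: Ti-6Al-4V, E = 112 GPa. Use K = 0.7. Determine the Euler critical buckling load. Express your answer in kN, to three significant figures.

P_cr ≈ 6.44 kN

Weak-axis I_min = (h_o·b_o³ − h_i·b_i³)/12 with b_o = 21.9, b_i = 17.00 mm (shorter outer/inner sides).
I_min = (30.4×21.9³ − 25.50×17.00³)/12 = 1.617×10^4 mm⁴
I = 1.617×10^4 mm⁴ = 1.617×10^-8 m⁴
Effective length L_e = K·L = 0.7 × 2.38 = 1.666 m
P_cr = π²EI / L_e² = π² × 112×10⁹ × 1.617×10^-8 / 1.666² = 6.439×10^3 N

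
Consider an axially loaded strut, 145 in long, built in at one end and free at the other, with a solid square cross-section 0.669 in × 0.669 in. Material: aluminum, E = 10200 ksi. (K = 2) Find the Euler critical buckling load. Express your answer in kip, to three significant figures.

P_cr ≈ 0.0200 kip

I = a⁴/12 = 0.669⁴/12 = 1.669×10^-2 in⁴
Effective length L_e = K·L = 2 × 145 = 290.0 in
P_cr = π²EI / L_e² = π² × 10200×10³ × 1.669×10^-2 / 290.0² = 19.98 lb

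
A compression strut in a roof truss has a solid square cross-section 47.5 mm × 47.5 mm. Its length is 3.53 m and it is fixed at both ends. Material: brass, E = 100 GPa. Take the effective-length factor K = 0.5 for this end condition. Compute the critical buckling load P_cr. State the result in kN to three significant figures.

I = a⁴/12 = 47.5⁴/12 = 4.242×10^5 mm⁴
I = 4.242×10^5 mm⁴ = 4.242×10^-7 m⁴
Effective length L_e = K·L = 0.5 × 3.53 = 1.765 m
P_cr = π²EI / L_e² = π² × 100×10⁹ × 4.242×10^-7 / 1.765² = 1.344×10^5 N

P_cr ≈ 134 kN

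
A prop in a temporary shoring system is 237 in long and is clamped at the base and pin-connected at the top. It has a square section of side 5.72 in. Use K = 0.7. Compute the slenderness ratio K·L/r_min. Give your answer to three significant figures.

For a square r = a/√12 = 5.72/√12 = 1.651 in
L_e = K·L = 0.7 × 237 = 165.9 in
λ = L_e / r_min = 165.90 / 1.651 = 100

λ ≈ 100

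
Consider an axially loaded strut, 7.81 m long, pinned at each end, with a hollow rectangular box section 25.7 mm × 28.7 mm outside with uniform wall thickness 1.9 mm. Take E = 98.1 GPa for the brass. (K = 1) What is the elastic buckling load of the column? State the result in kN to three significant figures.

P_cr ≈ 0.298 kN

Inner dimensions: h_i = 28.7 − 2×1.9 = 24.90 mm, b_i = 25.7 − 2×1.9 = 21.90 mm
Weak-axis I_min = (h_o·b_o³ − h_i·b_i³)/12 with b_o = 25.7, b_i = 21.90 mm (shorter outer/inner sides).
I_min = (28.7×25.7³ − 24.90×21.90³)/12 = 1.880×10^4 mm⁴
I = 1.880×10^4 mm⁴ = 1.880×10^-8 m⁴
Effective length L_e = K·L = 1 × 7.81 = 7.810 m
P_cr = π²EI / L_e² = π² × 98.1×10⁹ × 1.880×10^-8 / 7.810² = 298.5 N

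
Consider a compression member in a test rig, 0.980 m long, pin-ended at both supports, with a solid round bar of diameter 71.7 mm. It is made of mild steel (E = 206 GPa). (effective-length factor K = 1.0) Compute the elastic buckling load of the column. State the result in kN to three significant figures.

I = πd⁴/64 = π×71.7⁴/64 = 1.297×10^6 mm⁴
I = 1.297×10^6 mm⁴ = 1.297×10^-6 m⁴
Effective length L_e = K·L = 1 × 0.980 = 0.9800 m
P_cr = π²EI / L_e² = π² × 206×10⁹ × 1.297×10^-6 / 0.9800² = 2.746×10^6 N

P_cr ≈ 2750 kN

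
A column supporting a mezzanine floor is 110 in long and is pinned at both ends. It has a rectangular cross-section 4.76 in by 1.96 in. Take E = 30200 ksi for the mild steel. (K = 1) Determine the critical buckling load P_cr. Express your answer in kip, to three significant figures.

P_cr ≈ 73.6 kip

Buckling occurs about the weak axis: I_min = h·b³/12 with b = 1.96 in (the shorter side).
I_min = 4.76×1.96³/12 = 2.987 in⁴
Effective length L_e = K·L = 1 × 110 = 110.0 in
P_cr = π²EI / L_e² = π² × 30200×10³ × 2.987 / 110.0² = 7.357×10^4 lb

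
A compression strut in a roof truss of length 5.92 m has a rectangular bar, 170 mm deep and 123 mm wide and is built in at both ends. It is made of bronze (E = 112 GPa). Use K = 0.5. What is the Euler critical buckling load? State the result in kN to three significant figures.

P_cr ≈ 3330 kN

Buckling occurs about the weak axis: I_min = h·b³/12 with b = 123 mm (the shorter side).
I_min = 170×123³/12 = 2.636×10^7 mm⁴
I = 2.636×10^7 mm⁴ = 2.636×10^-5 m⁴
Effective length L_e = K·L = 0.5 × 5.92 = 2.960 m
P_cr = π²EI / L_e² = π² × 112×10⁹ × 2.636×10^-5 / 2.960² = 3.326×10^6 N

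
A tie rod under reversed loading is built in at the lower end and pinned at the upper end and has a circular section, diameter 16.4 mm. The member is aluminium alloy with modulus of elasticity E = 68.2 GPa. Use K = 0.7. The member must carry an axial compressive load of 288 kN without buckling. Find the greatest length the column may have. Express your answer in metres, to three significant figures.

L_max ≈ 0.130 m

I = πd⁴/64 = π×16.4⁴/64 = 3.551×10^3 mm⁴
I = 3.551×10^-9 m⁴
At the buckling limit P_cr = P = 2.880×10^5 N
From P_cr = π²EI/(K·L)²:  L = (1/K)·√(π²EI/P_cr) = (1/0.7)·√(π²×6.82×10^10×3.551×10^-9/2.880×10^5)
L = 0.130 m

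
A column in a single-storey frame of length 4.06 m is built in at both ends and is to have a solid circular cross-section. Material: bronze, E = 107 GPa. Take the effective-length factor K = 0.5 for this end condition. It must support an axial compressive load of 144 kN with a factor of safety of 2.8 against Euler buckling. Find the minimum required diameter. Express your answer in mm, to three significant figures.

d ≈ 75.2 mm

Required P_cr = n·P = 2.8 × 144 = 403.2 kN
L_e = K·L = 0.5 × 4.06 = 2.030 m
Required I = P_cr·L_e²/(π²E) = 4.032×10^5 × 2.030² / (π² × 1.07×10^11) = 1.573×10^-6 m⁴
I_req = 1.573×10^6 mm⁴
Solid circle: I = πd⁴/64  ⇒  d = (64I/π)^(1/4) = (64×1.573×10^6/π)^(1/4) = 75.2 mm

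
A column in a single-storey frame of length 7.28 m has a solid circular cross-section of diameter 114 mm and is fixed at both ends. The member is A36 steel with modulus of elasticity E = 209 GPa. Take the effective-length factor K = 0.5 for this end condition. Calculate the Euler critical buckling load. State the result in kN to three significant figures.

I = πd⁴/64 = π×114⁴/64 = 8.291×10^6 mm⁴
I = 8.291×10^6 mm⁴ = 8.291×10^-6 m⁴
Effective length L_e = K·L = 0.5 × 7.28 = 3.640 m
P_cr = π²EI / L_e² = π² × 209×10⁹ × 8.291×10^-6 / 3.640² = 1.291×10^6 N

P_cr ≈ 1290 kN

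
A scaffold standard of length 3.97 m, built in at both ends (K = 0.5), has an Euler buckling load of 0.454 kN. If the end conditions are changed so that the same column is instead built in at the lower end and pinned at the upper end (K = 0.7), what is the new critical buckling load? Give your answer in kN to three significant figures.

P_cr ≈ 0.232 kN

P_cr ∝ 1/K², so P_cr,new = P_cr,old × (K_old/K_new)² = 0.454 × (0.5/0.7)²
= 0.454 × 0.5102 = 0.232 kN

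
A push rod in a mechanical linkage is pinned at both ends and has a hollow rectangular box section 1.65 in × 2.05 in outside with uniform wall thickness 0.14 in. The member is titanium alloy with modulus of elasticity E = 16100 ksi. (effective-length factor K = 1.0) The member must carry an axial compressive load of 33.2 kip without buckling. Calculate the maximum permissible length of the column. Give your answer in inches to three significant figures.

Inner dimensions: h_i = 2.05 − 2×0.14 = 1.770 in, b_i = 1.65 − 2×0.14 = 1.370 in
Weak-axis I_min = (h_o·b_o³ − h_i·b_i³)/12 with b_o = 1.65, b_i = 1.370 in (shorter outer/inner sides).
I_min = (2.05×1.65³ − 1.770×1.370³)/12 = 0.3881 in⁴
At the buckling limit P_cr = P = 3.320×10^4 lb
From P_cr = π²EI/(K·L)²:  L = (1/K)·√(π²EI/P_cr) = (1/1)·√(π²×1.61×10^7×0.3881/3.320×10^4)
L = 43.1 in

L_max ≈ 43.1 in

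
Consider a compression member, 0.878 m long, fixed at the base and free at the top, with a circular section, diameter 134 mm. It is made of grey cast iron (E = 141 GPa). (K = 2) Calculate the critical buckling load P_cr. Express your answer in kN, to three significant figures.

I = πd⁴/64 = π×134⁴/64 = 1.583×10^7 mm⁴
I = 1.583×10^7 mm⁴ = 1.583×10^-5 m⁴
Effective length L_e = K·L = 2 × 0.878 = 1.756 m
P_cr = π²EI / L_e² = π² × 141×10⁹ × 1.583×10^-5 / 1.756² = 7.143×10^6 N

P_cr ≈ 7140 kN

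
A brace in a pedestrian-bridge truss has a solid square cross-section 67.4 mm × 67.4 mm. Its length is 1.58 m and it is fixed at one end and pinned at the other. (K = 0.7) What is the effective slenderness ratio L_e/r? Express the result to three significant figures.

For a square r = a/√12 = 67.4/√12 = 19.46 mm
L_e = K·L = 0.7 × 1.58 m = 1.106 m = 1106.0 mm
λ = L_e / r_min = 1106.0 / 19.46 = 56.8

λ ≈ 56.8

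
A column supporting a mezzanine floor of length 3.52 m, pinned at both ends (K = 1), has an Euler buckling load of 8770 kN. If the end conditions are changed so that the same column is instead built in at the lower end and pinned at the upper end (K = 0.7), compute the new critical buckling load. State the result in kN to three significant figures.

P_cr ∝ 1/K², so P_cr,new = P_cr,old × (K_old/K_new)² = 8770 × (1/0.7)²
= 8770 × 2.041 = 17900 kN

P_cr ≈ 17900 kN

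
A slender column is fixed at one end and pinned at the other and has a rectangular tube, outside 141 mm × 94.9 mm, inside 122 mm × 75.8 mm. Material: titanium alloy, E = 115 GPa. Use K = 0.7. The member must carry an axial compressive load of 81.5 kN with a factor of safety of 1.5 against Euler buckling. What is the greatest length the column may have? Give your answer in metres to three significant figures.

Weak-axis I_min = (h_o·b_o³ − h_i·b_i³)/12 with b_o = 94.9, b_i = 75.80 mm (shorter outer/inner sides).
I_min = (141×94.9³ − 122.0×75.80³)/12 = 5.615×10^6 mm⁴
I = 5.615×10^-6 m⁴
Required critical load P_cr = n·P = 1.5 × 81.5 = 122.2 kN = 1.222×10^5 N
From P_cr = π²EI/(K·L)²:  L = (1/K)·√(π²EI/P_cr) = (1/0.7)·√(π²×1.15×10^11×5.615×10^-6/1.222×10^5)
L = 10.3 m

L_max ≈ 10.3 m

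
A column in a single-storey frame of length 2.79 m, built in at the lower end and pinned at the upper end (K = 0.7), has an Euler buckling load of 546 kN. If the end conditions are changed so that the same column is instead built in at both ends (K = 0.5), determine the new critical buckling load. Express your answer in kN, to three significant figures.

P_cr ≈ 1070 kN

P_cr ∝ 1/K², so P_cr,new = P_cr,old × (K_old/K_new)² = 546 × (0.7/0.5)²
= 546 × 1.960 = 1070 kN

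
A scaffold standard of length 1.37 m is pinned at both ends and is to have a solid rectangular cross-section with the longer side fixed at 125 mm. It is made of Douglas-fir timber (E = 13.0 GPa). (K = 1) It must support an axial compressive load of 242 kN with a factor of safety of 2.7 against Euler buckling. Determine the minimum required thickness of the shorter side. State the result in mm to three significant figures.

b ≈ 97.2 mm

Required P_cr = n·P = 2.7 × 242 = 653.4 kN
L_e = K·L = 1 × 1.37 = 1.370 m
Required I = P_cr·L_e²/(π²E) = 6.534×10^5 × 1.370² / (π² × 1.30×10^10) = 9.558×10^-6 m⁴
I_req = 9.558×10^6 mm⁴
Rectangle, weak axis: I_min = h·b³/12 with h = 125 mm fixed  ⇒  b = (12I/h)^(1/3) = 97.2 mm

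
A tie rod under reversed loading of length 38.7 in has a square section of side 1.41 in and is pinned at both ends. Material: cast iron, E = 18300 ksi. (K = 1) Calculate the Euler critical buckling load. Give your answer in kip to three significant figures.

I = a⁴/12 = 1.41⁴/12 = 0.3294 in⁴
Effective length L_e = K·L = 1 × 38.7 = 38.70 in
P_cr = π²EI / L_e² = π² × 18300×10³ × 0.3294 / 38.70² = 3.972×10^4 lb

P_cr ≈ 39.7 kip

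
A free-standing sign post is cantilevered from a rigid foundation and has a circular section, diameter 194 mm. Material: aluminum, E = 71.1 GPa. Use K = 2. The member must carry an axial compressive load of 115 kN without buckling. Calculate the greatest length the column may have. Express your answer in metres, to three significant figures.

I = πd⁴/64 = π×194⁴/64 = 6.953×10^7 mm⁴
I = 6.953×10^-5 m⁴
At the buckling limit P_cr = P = 1.150×10^5 N
From P_cr = π²EI/(K·L)²:  L = (1/K)·√(π²EI/P_cr) = (1/2)·√(π²×7.11×10^10×6.953×10^-5/1.150×10^5)
L = 10.3 m

L_max ≈ 10.3 m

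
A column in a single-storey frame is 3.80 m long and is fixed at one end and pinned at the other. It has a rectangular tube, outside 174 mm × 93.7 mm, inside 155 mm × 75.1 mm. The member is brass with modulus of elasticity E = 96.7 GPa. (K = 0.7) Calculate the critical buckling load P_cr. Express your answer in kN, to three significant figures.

P_cr ≈ 871 kN

Weak-axis I_min = (h_o·b_o³ − h_i·b_i³)/12 with b_o = 93.7, b_i = 75.10 mm (shorter outer/inner sides).
I_min = (174×93.7³ − 155.0×75.10³)/12 = 6.457×10^6 mm⁴
I = 6.457×10^6 mm⁴ = 6.457×10^-6 m⁴
Effective length L_e = K·L = 0.7 × 3.80 = 2.660 m
P_cr = π²EI / L_e² = π² × 96.7×10⁹ × 6.457×10^-6 / 2.660² = 8.710×10^5 N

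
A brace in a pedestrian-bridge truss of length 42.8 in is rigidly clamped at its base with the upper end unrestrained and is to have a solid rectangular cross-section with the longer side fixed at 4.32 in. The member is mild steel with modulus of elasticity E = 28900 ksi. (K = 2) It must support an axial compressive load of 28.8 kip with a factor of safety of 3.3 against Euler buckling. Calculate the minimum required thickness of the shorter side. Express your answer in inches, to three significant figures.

Required P_cr = n·P = 3.3 × 28.8 = 95.04 kip
L_e = K·L = 2 × 42.8 = 85.60 in
Required I = P_cr·L_e²/(π²E) = 9.504×10^4 × 85.60² / (π² × 2.89×10^7) = 2.441 in⁴
Rectangle, weak axis: I_min = h·b³/12 with h = 4.32 in fixed  ⇒  b = (12I/h)^(1/3) = 1.89 in

b ≈ 1.89 in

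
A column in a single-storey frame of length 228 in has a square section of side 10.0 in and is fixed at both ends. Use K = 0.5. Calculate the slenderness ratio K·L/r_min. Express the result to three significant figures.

I = a⁴/12 = 10.0⁴/12 = 833.3 in⁴
A = 100.0 in²;  r_min = √(I/A) = √(833.3/100.0) = 2.887 in
L_e = K·L = 0.5 × 228 = 114.0 in
λ = L_e / r_min = 114.00 / 2.887 = 39.5

λ ≈ 39.5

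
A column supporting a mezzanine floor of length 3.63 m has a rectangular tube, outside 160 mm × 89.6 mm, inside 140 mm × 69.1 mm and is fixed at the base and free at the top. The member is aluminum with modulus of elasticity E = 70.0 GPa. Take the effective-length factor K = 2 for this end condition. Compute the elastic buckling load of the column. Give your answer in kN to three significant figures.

P_cr ≈ 75.3 kN

Weak-axis I_min = (h_o·b_o³ − h_i·b_i³)/12 with b_o = 89.6, b_i = 69.10 mm (shorter outer/inner sides).
I_min = (160×89.6³ − 140.0×69.10³)/12 = 5.742×10^6 mm⁴
I = 5.742×10^6 mm⁴ = 5.742×10^-6 m⁴
Effective length L_e = K·L = 2 × 3.63 = 7.260 m
P_cr = π²EI / L_e² = π² × 70.0×10⁹ × 5.742×10^-6 / 7.260² = 7.526×10^4 N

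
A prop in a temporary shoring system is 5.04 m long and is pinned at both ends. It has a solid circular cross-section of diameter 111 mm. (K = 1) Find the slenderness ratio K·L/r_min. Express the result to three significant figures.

λ ≈ 182

For a solid circle r = d/4 = 111/4 = 27.75 mm
L_e = K·L = 1 × 5.04 m = 5.040 m = 5040.0 mm
λ = L_e / r_min = 5040.0 / 27.75 = 182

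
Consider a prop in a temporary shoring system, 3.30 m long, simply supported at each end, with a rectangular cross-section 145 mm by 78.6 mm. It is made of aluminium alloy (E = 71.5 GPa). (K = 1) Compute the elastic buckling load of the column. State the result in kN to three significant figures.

Buckling occurs about the weak axis: I_min = h·b³/12 with b = 78.6 mm (the shorter side).
I_min = 145×78.6³/12 = 5.868×10^6 mm⁴
I = 5.868×10^6 mm⁴ = 5.868×10^-6 m⁴
Effective length L_e = K·L = 1 × 3.30 = 3.300 m
P_cr = π²EI / L_e² = π² × 71.5×10⁹ × 5.868×10^-6 / 3.300² = 3.802×10^5 N

P_cr ≈ 380 kN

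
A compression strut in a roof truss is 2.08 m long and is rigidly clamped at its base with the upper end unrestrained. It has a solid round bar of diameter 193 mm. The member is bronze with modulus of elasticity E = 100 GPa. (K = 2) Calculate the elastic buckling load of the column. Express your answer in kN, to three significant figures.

I = πd⁴/64 = π×193⁴/64 = 6.811×10^7 mm⁴
I = 6.811×10^7 mm⁴ = 6.811×10^-5 m⁴
Effective length L_e = K·L = 2 × 2.08 = 4.160 m
P_cr = π²EI / L_e² = π² × 100×10⁹ × 6.811×10^-5 / 4.160² = 3.884×10^6 N

P_cr ≈ 3880 kN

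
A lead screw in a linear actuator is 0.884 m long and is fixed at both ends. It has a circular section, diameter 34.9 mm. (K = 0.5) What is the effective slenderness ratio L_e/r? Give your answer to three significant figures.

λ ≈ 50.7

For a solid circle r = d/4 = 34.9/4 = 8.725 mm
L_e = K·L = 0.5 × 0.884 m = 0.4420 m = 442.00 mm
λ = L_e / r_min = 442.00 / 8.725 = 50.7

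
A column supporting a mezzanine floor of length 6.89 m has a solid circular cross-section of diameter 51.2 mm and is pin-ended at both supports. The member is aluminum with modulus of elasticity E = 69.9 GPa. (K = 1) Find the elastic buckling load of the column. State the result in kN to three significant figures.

P_cr ≈ 4.90 kN

I = πd⁴/64 = π×51.2⁴/64 = 3.373×10^5 mm⁴
I = 3.373×10^5 mm⁴ = 3.373×10^-7 m⁴
Effective length L_e = K·L = 1 × 6.89 = 6.890 m
P_cr = π²EI / L_e² = π² × 69.9×10⁹ × 3.373×10^-7 / 6.890² = 4.902×10^3 N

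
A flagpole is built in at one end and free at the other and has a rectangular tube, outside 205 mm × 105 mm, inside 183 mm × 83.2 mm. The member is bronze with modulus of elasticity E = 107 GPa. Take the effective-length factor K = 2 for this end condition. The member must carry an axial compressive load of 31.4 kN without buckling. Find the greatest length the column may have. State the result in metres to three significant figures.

L_max ≈ 9.61 m

Weak-axis I_min = (h_o·b_o³ − h_i·b_i³)/12 with b_o = 105, b_i = 83.20 mm (shorter outer/inner sides).
I_min = (205×105³ − 183.0×83.20³)/12 = 1.099×10^7 mm⁴
I = 1.099×10^-5 m⁴
At the buckling limit P_cr = P = 3.140×10^4 N
From P_cr = π²EI/(K·L)²:  L = (1/K)·√(π²EI/P_cr) = (1/2)·√(π²×1.07×10^11×1.099×10^-5/3.140×10^4)
L = 9.61 m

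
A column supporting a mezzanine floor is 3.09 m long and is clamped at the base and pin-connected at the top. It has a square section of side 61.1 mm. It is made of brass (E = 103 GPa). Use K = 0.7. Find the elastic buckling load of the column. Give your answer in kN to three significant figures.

P_cr ≈ 252 kN

I = a⁴/12 = 61.1⁴/12 = 1.161×10^6 mm⁴
I = 1.161×10^6 mm⁴ = 1.161×10^-6 m⁴
Effective length L_e = K·L = 0.7 × 3.09 = 2.163 m
P_cr = π²EI / L_e² = π² × 103×10⁹ × 1.161×10^-6 / 2.163² = 2.524×10^5 N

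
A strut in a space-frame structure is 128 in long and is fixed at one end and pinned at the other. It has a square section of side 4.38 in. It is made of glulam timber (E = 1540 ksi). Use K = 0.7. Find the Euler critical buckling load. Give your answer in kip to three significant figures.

P_cr ≈ 58.1 kip

I = a⁴/12 = 4.38⁴/12 = 30.67 in⁴
Effective length L_e = K·L = 0.7 × 128 = 89.60 in
P_cr = π²EI / L_e² = π² × 1540×10³ × 30.67 / 89.60² = 5.807×10^4 lb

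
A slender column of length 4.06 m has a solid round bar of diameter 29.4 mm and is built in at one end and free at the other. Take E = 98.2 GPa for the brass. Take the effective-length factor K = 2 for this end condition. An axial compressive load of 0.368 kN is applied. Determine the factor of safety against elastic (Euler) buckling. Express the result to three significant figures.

I = πd⁴/64 = π×29.4⁴/64 = 3.667×10^4 mm⁴
I = 3.667×10^4 mm⁴ = 3.667×10^-8 m⁴
Effective length L_e = K·L = 2 × 4.06 = 8.120 m
P_cr = π²EI / L_e² = π² × 98.2×10⁹ × 3.667×10^-8 / 8.120² = 539.1 N
Factor of safety n = P_cr / P = 0.53909 / 0.368 = 1.46

n ≈ 1.46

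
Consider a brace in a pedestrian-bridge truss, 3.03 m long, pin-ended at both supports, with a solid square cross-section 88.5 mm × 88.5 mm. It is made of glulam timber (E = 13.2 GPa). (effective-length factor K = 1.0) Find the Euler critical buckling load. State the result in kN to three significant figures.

I = a⁴/12 = 88.5⁴/12 = 5.112×10^6 mm⁴
I = 5.112×10^6 mm⁴ = 5.112×10^-6 m⁴
Effective length L_e = K·L = 1 × 3.03 = 3.030 m
P_cr = π²EI / L_e² = π² × 13.2×10⁹ × 5.112×10^-6 / 3.030² = 7.254×10^4 N

P_cr ≈ 72.5 kN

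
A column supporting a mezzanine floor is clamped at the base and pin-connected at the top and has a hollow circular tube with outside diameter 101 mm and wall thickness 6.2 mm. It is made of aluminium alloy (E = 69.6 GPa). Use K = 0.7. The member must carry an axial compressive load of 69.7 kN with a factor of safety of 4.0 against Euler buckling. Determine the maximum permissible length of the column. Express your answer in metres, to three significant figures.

Inner diameter d_i = 101 − 2×6.2 = 88.60 mm
I = π(d_o⁴ − d_i⁴)/64 = π(101⁴ − 88.60⁴)/64 = 2.083×10^6 mm⁴
I = 2.083×10^-6 m⁴
Required critical load P_cr = n·P = 4.0 × 69.7 = 278.8 kN = 2.788×10^5 N
From P_cr = π²EI/(K·L)²:  L = (1/K)·√(π²EI/P_cr) = (1/0.7)·√(π²×6.96×10^10×2.083×10^-6/2.788×10^5)
L = 3.24 m

L_max ≈ 3.24 m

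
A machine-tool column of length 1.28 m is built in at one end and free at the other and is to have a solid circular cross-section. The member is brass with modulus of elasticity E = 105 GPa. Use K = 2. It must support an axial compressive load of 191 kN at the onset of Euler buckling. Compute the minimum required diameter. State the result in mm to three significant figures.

L_e = K·L = 2 × 1.28 = 2.560 m
Required I = P_cr·L_e²/(π²E) = 1.910×10^5 × 2.560² / (π² × 1.05×10^11) = 1.208×10^-6 m⁴
I_req = 1.208×10^6 mm⁴
Solid circle: I = πd⁴/64  ⇒  d = (64I/π)^(1/4) = (64×1.208×10^6/π)^(1/4) = 70.4 mm

d ≈ 70.4 mm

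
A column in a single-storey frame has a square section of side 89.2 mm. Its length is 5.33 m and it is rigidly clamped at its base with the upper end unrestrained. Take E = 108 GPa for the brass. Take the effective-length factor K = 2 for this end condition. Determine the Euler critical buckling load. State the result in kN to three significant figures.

P_cr ≈ 49.5 kN

I = a⁴/12 = 89.2⁴/12 = 5.276×10^6 mm⁴
I = 5.276×10^6 mm⁴ = 5.276×10^-6 m⁴
Effective length L_e = K·L = 2 × 5.33 = 10.66 m
P_cr = π²EI / L_e² = π² × 108×10⁹ × 5.276×10^-6 / 10.66² = 4.949×10^4 N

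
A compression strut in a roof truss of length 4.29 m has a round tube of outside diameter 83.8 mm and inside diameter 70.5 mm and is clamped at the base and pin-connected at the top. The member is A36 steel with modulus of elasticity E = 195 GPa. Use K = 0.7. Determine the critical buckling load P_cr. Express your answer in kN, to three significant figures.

P_cr ≈ 258 kN

d_o = 83.8 mm, d_i = 70.5 mm
I = π(d_o⁴ − d_i⁴)/64 = π(83.8⁴ − 70.50⁴)/64 = 1.208×10^6 mm⁴
I = 1.208×10^6 mm⁴ = 1.208×10^-6 m⁴
Effective length L_e = K·L = 0.7 × 4.29 = 3.003 m
P_cr = π²EI / L_e² = π² × 195×10⁹ × 1.208×10^-6 / 3.003² = 2.578×10^5 N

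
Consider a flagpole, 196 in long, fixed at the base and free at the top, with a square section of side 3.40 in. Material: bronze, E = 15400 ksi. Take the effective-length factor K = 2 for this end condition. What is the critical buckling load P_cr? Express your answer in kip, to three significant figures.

I = a⁴/12 = 3.40⁴/12 = 11.14 in⁴
Effective length L_e = K·L = 2 × 196 = 392.0 in
P_cr = π²EI / L_e² = π² × 15400×10³ × 11.14 / 392.0² = 1.101×10^4 lb

P_cr ≈ 11.0 kip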